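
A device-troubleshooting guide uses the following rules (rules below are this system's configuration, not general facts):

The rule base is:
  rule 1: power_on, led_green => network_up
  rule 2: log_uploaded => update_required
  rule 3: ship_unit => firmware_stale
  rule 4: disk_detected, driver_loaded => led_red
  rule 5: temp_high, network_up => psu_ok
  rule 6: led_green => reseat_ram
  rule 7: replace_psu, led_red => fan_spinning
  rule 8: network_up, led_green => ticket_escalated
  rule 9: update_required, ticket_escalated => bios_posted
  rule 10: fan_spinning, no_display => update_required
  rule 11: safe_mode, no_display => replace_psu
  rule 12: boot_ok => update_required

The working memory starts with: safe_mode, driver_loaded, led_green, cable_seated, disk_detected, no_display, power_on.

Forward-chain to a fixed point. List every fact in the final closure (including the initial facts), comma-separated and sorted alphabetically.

bios_posted, cable_seated, disk_detected, driver_loaded, fan_spinning, led_green, led_red, network_up, no_display, power_on, replace_psu, reseat_ram, safe_mode, ticket_escalated, update_required

Round 1 — rule 1, rule 4, rule 6, rule 11, derive network_up, led_red, reseat_ram, replace_psu.
Round 2 — rule 7, rule 8, derive fan_spinning, ticket_escalated.
Round 3 — rule 10, derive update_required.
Round 4 — rule 9, derive bios_posted.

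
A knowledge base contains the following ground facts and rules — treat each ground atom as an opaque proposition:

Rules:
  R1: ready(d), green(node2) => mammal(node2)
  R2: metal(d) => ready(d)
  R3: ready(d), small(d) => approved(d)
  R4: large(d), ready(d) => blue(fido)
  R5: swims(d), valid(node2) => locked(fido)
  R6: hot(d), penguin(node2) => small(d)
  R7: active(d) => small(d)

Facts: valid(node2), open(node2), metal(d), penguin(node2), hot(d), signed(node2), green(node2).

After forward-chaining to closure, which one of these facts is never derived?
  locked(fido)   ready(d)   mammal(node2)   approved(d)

locked(fido)

Round 1 — R2, R6, derive ready(d), small(d).
Round 2 — R1, R3, derive mammal(node2), approved(d).
Derived: mammal(node2) (round 2), ready(d) (round 1), approved(d) (round 2). locked(fido) never appears in any round.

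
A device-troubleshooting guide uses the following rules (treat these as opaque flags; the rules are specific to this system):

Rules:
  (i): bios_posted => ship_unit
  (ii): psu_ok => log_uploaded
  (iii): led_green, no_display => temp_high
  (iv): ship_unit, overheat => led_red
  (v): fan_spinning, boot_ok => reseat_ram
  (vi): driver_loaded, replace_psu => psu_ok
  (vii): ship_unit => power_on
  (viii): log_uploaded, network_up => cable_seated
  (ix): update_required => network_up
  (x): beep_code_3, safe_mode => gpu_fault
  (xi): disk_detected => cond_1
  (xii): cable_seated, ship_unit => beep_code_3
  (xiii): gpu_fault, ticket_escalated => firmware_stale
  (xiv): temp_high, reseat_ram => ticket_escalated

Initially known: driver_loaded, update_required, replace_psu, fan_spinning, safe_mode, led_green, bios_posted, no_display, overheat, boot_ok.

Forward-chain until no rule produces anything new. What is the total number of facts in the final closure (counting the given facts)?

Round 1 — (i), (iii), (v), (vi), (ix), derive ship_unit, temp_high, reseat_ram, psu_ok, network_up.
Round 2 — (ii), (iv), (vii), (xiv), derive log_uploaded, led_red, power_on, ticket_escalated.
Round 3 — (viii), derive cable_seated.
Round 4 — (xii), derive beep_code_3.
Round 5 — (x), derive gpu_fault.
Round 6 — (xiii), derive firmware_stale.
Closure: {beep_code_3, bios_posted, boot_ok, cable_seated, driver_loaded, fan_spinning, firmware_stale, gpu_fault, led_green, led_red, log_uploaded, network_up, no_display, overheat, power_on, psu_ok, replace_psu, reseat_ram, safe_mode, ship_unit, temp_high, ticket_escalated, update_required} — 23 facts.

23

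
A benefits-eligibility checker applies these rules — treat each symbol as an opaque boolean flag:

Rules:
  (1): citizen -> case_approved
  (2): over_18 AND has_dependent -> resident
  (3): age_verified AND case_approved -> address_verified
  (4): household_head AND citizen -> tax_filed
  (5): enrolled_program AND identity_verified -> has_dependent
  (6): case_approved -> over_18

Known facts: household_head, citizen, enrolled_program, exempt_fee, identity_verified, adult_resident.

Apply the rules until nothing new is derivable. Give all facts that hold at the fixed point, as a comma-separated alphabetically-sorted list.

adult_resident, case_approved, citizen, enrolled_program, exempt_fee, has_dependent, household_head, identity_verified, over_18, resident, tax_filed

Round 1: (1) [citizen -> case_approved]; (4) [household_head AND citizen -> tax_filed]; (5) [enrolled_program AND identity_verified -> has_dependent]. New: case_approved, tax_filed, has_dependent.
Round 2: (6) [case_approved -> over_18]. New: over_18.
Round 3: (2) [over_18 AND has_dependent -> resident]. New: resident.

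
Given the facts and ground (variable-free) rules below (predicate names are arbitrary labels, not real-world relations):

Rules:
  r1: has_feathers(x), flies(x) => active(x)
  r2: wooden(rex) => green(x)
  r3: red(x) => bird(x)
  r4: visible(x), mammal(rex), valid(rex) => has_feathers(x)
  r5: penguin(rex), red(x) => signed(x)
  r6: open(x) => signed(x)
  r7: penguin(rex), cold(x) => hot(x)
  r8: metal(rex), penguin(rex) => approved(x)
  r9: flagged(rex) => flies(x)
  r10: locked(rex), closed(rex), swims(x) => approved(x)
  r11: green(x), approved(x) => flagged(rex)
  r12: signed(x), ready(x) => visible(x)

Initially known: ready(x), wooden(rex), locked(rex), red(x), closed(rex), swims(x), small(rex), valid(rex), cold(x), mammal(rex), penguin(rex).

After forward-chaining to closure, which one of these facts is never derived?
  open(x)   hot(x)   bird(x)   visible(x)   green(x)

Round 1: r2 [wooden(rex) => green(x)]; r3 [red(x) => bird(x)]; r5 [penguin(rex), red(x) => signed(x)]; r7 [penguin(rex), cold(x) => hot(x)]; r10 [locked(rex), closed(rex), swims(x) => approved(x)]. New: green(x), bird(x), signed(x), hot(x), approved(x).
Round 2: r11 [green(x), approved(x) => flagged(rex)]; r12 [signed(x), ready(x) => visible(x)]. New: flagged(rex), visible(x).
Round 3: r4 [visible(x), mammal(rex), valid(rex) => has_feathers(x)]; r9 [flagged(rex) => flies(x)]. New: has_feathers(x), flies(x).
Round 4: r1 [has_feathers(x), flies(x) => active(x)]. New: active(x).
Derived: visible(x) (round 2), green(x) (round 1), bird(x) (round 1), hot(x) (round 1). open(x) never appears in any round.

open(x)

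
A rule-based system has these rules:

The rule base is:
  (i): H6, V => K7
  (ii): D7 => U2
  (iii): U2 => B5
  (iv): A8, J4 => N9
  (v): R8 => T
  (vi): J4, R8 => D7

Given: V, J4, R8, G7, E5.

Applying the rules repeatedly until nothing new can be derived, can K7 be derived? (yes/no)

[1] (v) [R8 => T]; (vi) [J4, R8 => D7]. ⇒ new: T, D7.
[2] (ii) [D7 => U2]. ⇒ new: U2.
[3] (iii) [U2 => B5]. ⇒ new: B5.
Fixed point reached. K7 is concluded only by (i); (i) needs H6 (never derived).

no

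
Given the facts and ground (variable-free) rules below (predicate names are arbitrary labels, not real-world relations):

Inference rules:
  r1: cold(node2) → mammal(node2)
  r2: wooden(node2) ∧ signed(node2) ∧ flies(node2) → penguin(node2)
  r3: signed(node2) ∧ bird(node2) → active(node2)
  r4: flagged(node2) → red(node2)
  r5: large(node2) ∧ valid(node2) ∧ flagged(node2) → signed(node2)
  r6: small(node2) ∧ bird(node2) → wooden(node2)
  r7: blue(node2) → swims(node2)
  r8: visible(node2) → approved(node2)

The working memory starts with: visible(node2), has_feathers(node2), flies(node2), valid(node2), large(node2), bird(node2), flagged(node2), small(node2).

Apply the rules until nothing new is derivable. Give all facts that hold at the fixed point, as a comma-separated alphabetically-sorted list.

Round 1 — r4, r5, r6, r8, derive red(node2), signed(node2), wooden(node2), approved(node2).
Round 2 — r2, r3, derive penguin(node2), active(node2).

active(node2), approved(node2), bird(node2), flagged(node2), flies(node2), has_feathers(node2), large(node2), penguin(node2), red(node2), signed(node2), small(node2), valid(node2), visible(node2), wooden(node2)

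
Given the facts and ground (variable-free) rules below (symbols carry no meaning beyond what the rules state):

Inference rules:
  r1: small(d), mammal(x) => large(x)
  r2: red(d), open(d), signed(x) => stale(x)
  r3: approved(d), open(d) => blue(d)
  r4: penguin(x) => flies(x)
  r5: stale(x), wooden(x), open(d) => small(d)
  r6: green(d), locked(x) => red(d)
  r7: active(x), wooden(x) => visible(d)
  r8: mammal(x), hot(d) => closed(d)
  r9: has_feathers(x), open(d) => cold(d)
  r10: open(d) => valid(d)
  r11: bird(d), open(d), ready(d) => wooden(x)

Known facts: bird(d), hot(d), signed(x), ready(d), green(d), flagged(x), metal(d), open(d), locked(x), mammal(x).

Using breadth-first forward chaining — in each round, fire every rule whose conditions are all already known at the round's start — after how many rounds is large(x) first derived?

4

[1] r6 [green(d), locked(x) => red(d)]; r8 [mammal(x), hot(d) => closed(d)]; r10 [open(d) => valid(d)]; r11 [bird(d), open(d), ready(d) => wooden(x)]. ⇒ new: red(d), closed(d), valid(d), wooden(x).
[2] r2 [red(d), open(d), signed(x) => stale(x)]. ⇒ new: stale(x).
[3] r5 [stale(x), wooden(x), open(d) => small(d)]. ⇒ new: small(d).
[4] r1 [small(d), mammal(x) => large(x)]. ⇒ new: large(x).
large(x) first appears in round 4.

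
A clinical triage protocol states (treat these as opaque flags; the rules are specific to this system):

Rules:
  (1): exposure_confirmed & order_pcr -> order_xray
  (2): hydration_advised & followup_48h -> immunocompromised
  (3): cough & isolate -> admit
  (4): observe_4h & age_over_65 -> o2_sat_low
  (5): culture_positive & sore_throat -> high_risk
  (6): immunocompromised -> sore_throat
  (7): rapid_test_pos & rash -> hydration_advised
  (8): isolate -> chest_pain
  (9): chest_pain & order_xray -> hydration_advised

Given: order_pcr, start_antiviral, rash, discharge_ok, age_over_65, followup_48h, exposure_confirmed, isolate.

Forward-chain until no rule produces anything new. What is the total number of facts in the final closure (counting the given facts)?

13

Round 1: (1) [exposure_confirmed & order_pcr -> order_xray]; (8) [isolate -> chest_pain]. New: order_xray, chest_pain.
Round 2: (9) [chest_pain & order_xray -> hydration_advised]. New: hydration_advised.
Round 3: (2) [hydration_advised & followup_48h -> immunocompromised]. New: immunocompromised.
Round 4: (6) [immunocompromised -> sore_throat]. New: sore_throat.
Closure: {age_over_65, chest_pain, discharge_ok, exposure_confirmed, followup_48h, hydration_advised, immunocompromised, isolate, order_pcr, order_xray, rash, sore_throat, start_antiviral} — 13 facts.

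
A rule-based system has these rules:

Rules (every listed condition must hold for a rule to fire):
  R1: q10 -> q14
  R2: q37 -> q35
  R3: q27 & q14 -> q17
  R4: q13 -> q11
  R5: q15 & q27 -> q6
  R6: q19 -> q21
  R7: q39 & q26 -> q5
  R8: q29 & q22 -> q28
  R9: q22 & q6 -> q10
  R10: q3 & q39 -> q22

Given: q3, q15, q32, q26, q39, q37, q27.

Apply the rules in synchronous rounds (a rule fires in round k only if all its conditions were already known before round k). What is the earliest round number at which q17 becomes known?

4

Round 1: R2 [q37 -> q35]; R5 [q15 & q27 -> q6]; R7 [q39 & q26 -> q5]; R10 [q3 & q39 -> q22]. New: q35, q6, q5, q22.
Round 2: R9 [q22 & q6 -> q10]. New: q10.
Round 3: R1 [q10 -> q14]. New: q14.
Round 4: R3 [q27 & q14 -> q17]. New: q17.
q17 first appears in round 4.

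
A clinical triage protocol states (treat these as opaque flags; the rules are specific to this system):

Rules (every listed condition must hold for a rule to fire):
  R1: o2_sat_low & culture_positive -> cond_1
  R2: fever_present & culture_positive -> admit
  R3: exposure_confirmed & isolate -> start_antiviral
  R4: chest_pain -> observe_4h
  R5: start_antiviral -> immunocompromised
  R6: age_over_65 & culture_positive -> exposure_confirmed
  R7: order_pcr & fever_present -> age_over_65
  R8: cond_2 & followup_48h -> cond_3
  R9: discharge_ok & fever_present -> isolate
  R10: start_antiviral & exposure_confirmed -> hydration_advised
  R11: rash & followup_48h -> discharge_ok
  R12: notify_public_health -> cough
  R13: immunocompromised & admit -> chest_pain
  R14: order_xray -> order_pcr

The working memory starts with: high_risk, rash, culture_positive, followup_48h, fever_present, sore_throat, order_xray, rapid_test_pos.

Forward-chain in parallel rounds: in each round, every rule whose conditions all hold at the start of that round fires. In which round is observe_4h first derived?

[1] R2 [fever_present & culture_positive -> admit]; R11 [rash & followup_48h -> discharge_ok]; R14 [order_xray -> order_pcr]. ⇒ new: admit, discharge_ok, order_pcr.
[2] R7 [order_pcr & fever_present -> age_over_65]; R9 [discharge_ok & fever_present -> isolate]. ⇒ new: age_over_65, isolate.
[3] R6 [age_over_65 & culture_positive -> exposure_confirmed]. ⇒ new: exposure_confirmed.
[4] R3 [exposure_confirmed & isolate -> start_antiviral]. ⇒ new: start_antiviral.
[5] R5 [start_antiviral -> immunocompromised]; R10 [start_antiviral & exposure_confirmed -> hydration_advised]. ⇒ new: immunocompromised, hydration_advised.
[6] R13 [immunocompromised & admit -> chest_pain]. ⇒ new: chest_pain.
[7] R4 [chest_pain -> observe_4h]. ⇒ new: observe_4h.
observe_4h first appears in round 7.

7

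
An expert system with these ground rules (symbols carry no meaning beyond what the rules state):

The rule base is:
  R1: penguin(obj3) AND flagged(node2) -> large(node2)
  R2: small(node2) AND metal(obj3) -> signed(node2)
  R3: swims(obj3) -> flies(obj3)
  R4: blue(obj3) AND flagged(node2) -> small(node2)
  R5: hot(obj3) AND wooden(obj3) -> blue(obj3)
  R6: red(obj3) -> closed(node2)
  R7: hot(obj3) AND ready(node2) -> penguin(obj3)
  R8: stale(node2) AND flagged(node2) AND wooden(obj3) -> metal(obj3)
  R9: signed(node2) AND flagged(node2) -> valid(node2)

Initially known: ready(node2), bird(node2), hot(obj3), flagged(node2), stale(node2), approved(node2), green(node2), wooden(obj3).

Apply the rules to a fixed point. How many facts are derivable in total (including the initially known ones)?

15

Round 1: R5 [hot(obj3) AND wooden(obj3) -> blue(obj3)]; R7 [hot(obj3) AND ready(node2) -> penguin(obj3)]; R8 [stale(node2) AND flagged(node2) AND wooden(obj3) -> metal(obj3)]. New: blue(obj3), penguin(obj3), metal(obj3).
Round 2: R1 [penguin(obj3) AND flagged(node2) -> large(node2)]; R4 [blue(obj3) AND flagged(node2) -> small(node2)]. New: large(node2), small(node2).
Round 3: R2 [small(node2) AND metal(obj3) -> signed(node2)]. New: signed(node2).
Round 4: R9 [signed(node2) AND flagged(node2) -> valid(node2)]. New: valid(node2).
Closure: {approved(node2), bird(node2), blue(obj3), flagged(node2), green(node2), hot(obj3), large(node2), metal(obj3), penguin(obj3), ready(node2), signed(node2), small(node2), stale(node2), valid(node2), wooden(obj3)} — 15 facts.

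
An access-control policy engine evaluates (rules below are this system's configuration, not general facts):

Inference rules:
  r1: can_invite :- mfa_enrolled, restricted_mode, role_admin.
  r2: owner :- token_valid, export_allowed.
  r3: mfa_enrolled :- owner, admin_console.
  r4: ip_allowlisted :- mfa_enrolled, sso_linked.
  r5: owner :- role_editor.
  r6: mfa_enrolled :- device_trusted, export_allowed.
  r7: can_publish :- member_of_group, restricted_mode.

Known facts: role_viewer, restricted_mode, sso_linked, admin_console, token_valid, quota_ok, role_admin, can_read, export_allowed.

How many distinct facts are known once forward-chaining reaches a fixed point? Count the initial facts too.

[1] r2 [owner :- token_valid, export_allowed.]. ⇒ new: owner.
[2] r3 [mfa_enrolled :- owner, admin_console.]. ⇒ new: mfa_enrolled.
[3] r1 [can_invite :- mfa_enrolled, restricted_mode, role_admin.]; r4 [ip_allowlisted :- mfa_enrolled, sso_linked.]. ⇒ new: can_invite, ip_allowlisted.
Closure: {admin_console, can_invite, can_read, export_allowed, ip_allowlisted, mfa_enrolled, owner, quota_ok, restricted_mode, role_admin, role_viewer, sso_linked, token_valid} — 13 facts.

13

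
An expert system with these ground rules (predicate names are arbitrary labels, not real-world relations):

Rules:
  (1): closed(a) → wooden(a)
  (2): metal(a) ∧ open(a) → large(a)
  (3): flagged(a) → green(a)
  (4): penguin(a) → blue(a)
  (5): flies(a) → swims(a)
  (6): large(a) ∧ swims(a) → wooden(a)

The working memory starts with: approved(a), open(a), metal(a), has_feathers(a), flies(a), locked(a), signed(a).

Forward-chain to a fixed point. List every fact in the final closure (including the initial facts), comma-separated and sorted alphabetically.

Round 1 fires (2), (5), giving large(a), swims(a).
Round 2 fires (6), giving wooden(a).

approved(a), flies(a), has_feathers(a), large(a), locked(a), metal(a), open(a), signed(a), swims(a), wooden(a)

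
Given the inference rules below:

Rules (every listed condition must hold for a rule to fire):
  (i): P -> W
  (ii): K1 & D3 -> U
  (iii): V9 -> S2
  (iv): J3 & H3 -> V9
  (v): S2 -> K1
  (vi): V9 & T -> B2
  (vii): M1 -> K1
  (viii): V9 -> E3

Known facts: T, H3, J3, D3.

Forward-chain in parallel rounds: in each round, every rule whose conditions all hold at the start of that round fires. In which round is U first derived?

4

Round 1: (iv) [J3 & H3 -> V9]. New: V9.
Round 2: (iii) [V9 -> S2]; (vi) [V9 & T -> B2]; (viii) [V9 -> E3]. New: S2, B2, E3.
Round 3: (v) [S2 -> K1]. New: K1.
Round 4: (ii) [K1 & D3 -> U]. New: U.
U first appears in round 4.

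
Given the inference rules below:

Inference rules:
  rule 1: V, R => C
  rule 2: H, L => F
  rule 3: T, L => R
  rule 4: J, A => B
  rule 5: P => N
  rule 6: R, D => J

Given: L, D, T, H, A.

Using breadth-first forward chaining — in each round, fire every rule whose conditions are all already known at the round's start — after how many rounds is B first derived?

Round 1 — rule 2, rule 3, derive F, R.
Round 2 — rule 6, derive J.
Round 3 — rule 4, derive B.
B first appears in round 3.

3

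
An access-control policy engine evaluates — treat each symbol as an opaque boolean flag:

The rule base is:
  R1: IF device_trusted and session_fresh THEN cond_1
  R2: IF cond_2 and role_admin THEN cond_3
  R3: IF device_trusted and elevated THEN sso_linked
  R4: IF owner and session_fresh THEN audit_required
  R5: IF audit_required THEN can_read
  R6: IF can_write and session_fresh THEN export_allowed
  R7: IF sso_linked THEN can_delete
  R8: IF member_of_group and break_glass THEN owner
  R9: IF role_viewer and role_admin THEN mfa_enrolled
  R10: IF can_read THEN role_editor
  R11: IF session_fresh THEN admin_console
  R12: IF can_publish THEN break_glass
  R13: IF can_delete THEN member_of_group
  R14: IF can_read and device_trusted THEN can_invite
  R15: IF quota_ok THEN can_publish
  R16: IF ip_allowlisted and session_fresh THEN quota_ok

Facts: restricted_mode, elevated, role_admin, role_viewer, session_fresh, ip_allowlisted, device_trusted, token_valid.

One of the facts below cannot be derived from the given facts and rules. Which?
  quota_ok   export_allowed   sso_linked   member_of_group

export_allowed

Round 1 — R1, R3, R9, R11, R16, derive cond_1, sso_linked, mfa_enrolled, admin_console, quota_ok.
Round 2 — R7, R15, derive can_delete, can_publish.
Round 3 — R12, R13, derive break_glass, member_of_group.
Round 4 — R8, derive owner.
Round 5 — R4, derive audit_required.
Round 6 — R5, derive can_read.
Round 7 — R10, R14, derive role_editor, can_invite.
Derived: quota_ok (round 1), member_of_group (round 3), sso_linked (round 1). export_allowed never appears in any round.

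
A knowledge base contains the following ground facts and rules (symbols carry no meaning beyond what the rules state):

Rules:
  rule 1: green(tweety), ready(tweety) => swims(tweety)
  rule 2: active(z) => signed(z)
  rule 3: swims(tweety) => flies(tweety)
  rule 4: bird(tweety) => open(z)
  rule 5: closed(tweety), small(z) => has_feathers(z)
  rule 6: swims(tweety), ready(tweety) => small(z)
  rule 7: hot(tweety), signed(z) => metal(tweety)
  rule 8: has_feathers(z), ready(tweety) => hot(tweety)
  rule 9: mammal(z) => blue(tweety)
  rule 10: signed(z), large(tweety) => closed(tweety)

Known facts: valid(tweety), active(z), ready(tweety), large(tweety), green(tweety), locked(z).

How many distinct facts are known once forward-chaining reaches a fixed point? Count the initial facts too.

14

Round 1: rule 1 [green(tweety), ready(tweety) => swims(tweety)]; rule 2 [active(z) => signed(z)]. Adds swims(tweety), signed(z).
Round 2: rule 3 [swims(tweety) => flies(tweety)]; rule 6 [swims(tweety), ready(tweety) => small(z)]; rule 10 [signed(z), large(tweety) => closed(tweety)]. Adds flies(tweety), small(z), closed(tweety).
Round 3: rule 5 [closed(tweety), small(z) => has_feathers(z)]. Adds has_feathers(z).
Round 4: rule 8 [has_feathers(z), ready(tweety) => hot(tweety)]. Adds hot(tweety).
Round 5: rule 7 [hot(tweety), signed(z) => metal(tweety)]. Adds metal(tweety).
Closure: {active(z), closed(tweety), flies(tweety), green(tweety), has_feathers(z), hot(tweety), large(tweety), locked(z), metal(tweety), ready(tweety), signed(z), small(z), swims(tweety), valid(tweety)} — 14 facts.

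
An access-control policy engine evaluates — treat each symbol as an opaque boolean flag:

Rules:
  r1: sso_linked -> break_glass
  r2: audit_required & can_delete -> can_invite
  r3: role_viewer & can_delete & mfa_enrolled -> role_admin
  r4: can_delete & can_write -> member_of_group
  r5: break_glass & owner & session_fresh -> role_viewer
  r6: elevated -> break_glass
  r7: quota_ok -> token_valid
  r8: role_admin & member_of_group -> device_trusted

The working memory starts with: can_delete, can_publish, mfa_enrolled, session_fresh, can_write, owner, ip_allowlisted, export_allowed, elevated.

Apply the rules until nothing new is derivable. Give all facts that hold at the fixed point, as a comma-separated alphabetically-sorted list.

Round 1: r4 [can_delete & can_write -> member_of_group]; r6 [elevated -> break_glass]. New: member_of_group, break_glass.
Round 2: r5 [break_glass & owner & session_fresh -> role_viewer]. New: role_viewer.
Round 3: r3 [role_viewer & can_delete & mfa_enrolled -> role_admin]. New: role_admin.
Round 4: r8 [role_admin & member_of_group -> device_trusted]. New: device_trusted.

break_glass, can_delete, can_publish, can_write, device_trusted, elevated, export_allowed, ip_allowlisted, member_of_group, mfa_enrolled, owner, role_admin, role_viewer, session_fresh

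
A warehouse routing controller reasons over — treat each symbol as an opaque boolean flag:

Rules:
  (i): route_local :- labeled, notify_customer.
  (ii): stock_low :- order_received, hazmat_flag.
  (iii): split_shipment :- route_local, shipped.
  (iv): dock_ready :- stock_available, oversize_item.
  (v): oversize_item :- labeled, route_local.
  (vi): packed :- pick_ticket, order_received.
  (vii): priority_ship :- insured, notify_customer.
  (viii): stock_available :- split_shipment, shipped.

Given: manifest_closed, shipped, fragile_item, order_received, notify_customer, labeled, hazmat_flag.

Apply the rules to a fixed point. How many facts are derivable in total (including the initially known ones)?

13

[1] (i) [route_local :- labeled, notify_customer.]; (ii) [stock_low :- order_received, hazmat_flag.]. ⇒ new: route_local, stock_low.
[2] (iii) [split_shipment :- route_local, shipped.]; (v) [oversize_item :- labeled, route_local.]. ⇒ new: split_shipment, oversize_item.
[3] (viii) [stock_available :- split_shipment, shipped.]. ⇒ new: stock_available.
[4] (iv) [dock_ready :- stock_available, oversize_item.]. ⇒ new: dock_ready.
Closure: {dock_ready, fragile_item, hazmat_flag, labeled, manifest_closed, notify_customer, order_received, oversize_item, route_local, shipped, split_shipment, stock_available, stock_low} — 13 facts.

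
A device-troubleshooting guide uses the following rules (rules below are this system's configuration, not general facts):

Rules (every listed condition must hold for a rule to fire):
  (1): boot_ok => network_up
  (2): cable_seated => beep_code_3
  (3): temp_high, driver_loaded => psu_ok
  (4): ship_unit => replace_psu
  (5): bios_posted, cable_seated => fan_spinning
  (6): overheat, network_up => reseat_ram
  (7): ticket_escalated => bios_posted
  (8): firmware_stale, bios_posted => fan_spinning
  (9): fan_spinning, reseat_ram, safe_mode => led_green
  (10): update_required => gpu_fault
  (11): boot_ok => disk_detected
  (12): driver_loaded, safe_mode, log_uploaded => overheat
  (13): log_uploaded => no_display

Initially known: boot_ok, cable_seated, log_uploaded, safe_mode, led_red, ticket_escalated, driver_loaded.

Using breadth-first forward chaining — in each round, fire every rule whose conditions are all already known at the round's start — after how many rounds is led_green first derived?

Round 1: (1) [boot_ok => network_up]; (2) [cable_seated => beep_code_3]; (7) [ticket_escalated => bios_posted]; (11) [boot_ok => disk_detected]; (12) [driver_loaded, safe_mode, log_uploaded => overheat]; (13) [log_uploaded => no_display]. Adds network_up, beep_code_3, bios_posted, disk_detected, overheat, no_display.
Round 2: (5) [bios_posted, cable_seated => fan_spinning]; (6) [overheat, network_up => reseat_ram]. Adds fan_spinning, reseat_ram.
Round 3: (9) [fan_spinning, reseat_ram, safe_mode => led_green]. Adds led_green.
led_green first appears in round 3.

3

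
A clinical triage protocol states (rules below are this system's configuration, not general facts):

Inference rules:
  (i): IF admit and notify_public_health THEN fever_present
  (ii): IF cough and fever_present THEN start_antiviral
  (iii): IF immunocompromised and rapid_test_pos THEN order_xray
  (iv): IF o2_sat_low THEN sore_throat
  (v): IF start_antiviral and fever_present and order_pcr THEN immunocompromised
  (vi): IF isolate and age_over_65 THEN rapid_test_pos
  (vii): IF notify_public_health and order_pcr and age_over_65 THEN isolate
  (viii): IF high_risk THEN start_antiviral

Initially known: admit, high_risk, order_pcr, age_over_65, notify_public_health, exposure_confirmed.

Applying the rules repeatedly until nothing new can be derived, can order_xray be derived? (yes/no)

Round 1 — (i), (vii), (viii), derive fever_present, isolate, start_antiviral.
Round 2 — (v), (vi), derive immunocompromised, rapid_test_pos.
Round 3 — (iii), derive order_xray.
order_xray appears in round 3, so it is derivable.

yes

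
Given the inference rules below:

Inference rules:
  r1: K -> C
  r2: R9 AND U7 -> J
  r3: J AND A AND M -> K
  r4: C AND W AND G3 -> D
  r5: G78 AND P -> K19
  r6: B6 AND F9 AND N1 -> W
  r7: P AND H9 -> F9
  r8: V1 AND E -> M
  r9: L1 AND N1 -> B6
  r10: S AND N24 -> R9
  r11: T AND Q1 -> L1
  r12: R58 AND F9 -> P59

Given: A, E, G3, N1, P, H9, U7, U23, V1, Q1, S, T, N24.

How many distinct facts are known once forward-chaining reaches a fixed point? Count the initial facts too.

23

Round 1 — r7, r8, r10, r11, derive F9, M, R9, L1.
Round 2 — r2, r9, derive J, B6.
Round 3 — r3, r6, derive K, W.
Round 4 — r1, derive C.
Round 5 — r4, derive D.
Closure: {A, B6, C, D, E, F9, G3, H9, J, K, L1, M, N1, N24, P, Q1, R9, S, T, U23, U7, V1, W} — 23 facts.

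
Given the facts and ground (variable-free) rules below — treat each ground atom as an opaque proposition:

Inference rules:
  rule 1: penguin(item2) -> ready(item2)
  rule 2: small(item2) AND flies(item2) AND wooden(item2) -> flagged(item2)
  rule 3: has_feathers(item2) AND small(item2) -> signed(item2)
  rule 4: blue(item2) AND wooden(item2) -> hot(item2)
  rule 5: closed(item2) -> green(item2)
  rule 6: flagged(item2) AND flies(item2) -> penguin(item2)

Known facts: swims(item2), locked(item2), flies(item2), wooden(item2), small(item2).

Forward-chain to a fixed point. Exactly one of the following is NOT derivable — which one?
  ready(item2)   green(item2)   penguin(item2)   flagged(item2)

Round 1: rule 2 [small(item2) AND flies(item2) AND wooden(item2) -> flagged(item2)]. New: flagged(item2).
Round 2: rule 6 [flagged(item2) AND flies(item2) -> penguin(item2)]. New: penguin(item2).
Round 3: rule 1 [penguin(item2) -> ready(item2)]. New: ready(item2).
Derived: ready(item2) (round 3), flagged(item2) (round 1), penguin(item2) (round 2). green(item2) never appears in any round.

green(item2)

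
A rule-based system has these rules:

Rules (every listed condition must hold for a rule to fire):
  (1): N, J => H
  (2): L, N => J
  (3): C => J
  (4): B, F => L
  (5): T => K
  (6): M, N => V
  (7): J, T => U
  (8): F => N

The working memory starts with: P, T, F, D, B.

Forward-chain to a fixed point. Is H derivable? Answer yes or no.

yes

Round 1: (4) [B, F => L]; (5) [T => K]; (8) [F => N]. Adds L, K, N.
Round 2: (2) [L, N => J]. Adds J.
Round 3: (1) [N, J => H]; (7) [J, T => U]. Adds H, U.
H appears in round 3, so it is derivable.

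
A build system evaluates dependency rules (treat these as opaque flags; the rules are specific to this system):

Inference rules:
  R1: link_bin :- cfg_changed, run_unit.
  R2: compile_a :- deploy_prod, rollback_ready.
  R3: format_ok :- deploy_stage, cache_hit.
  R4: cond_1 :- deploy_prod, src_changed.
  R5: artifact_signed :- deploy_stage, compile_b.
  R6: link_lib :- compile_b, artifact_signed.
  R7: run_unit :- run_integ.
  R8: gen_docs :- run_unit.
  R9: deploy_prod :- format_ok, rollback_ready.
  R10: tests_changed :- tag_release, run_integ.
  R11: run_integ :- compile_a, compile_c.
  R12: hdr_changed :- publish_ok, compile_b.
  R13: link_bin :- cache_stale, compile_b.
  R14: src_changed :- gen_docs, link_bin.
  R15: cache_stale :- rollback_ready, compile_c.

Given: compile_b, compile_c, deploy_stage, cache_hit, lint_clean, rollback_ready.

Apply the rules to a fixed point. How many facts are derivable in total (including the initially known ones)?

Round 1: R3 [format_ok :- deploy_stage, cache_hit.]; R5 [artifact_signed :- deploy_stage, compile_b.]; R15 [cache_stale :- rollback_ready, compile_c.]. New: format_ok, artifact_signed, cache_stale.
Round 2: R6 [link_lib :- compile_b, artifact_signed.]; R9 [deploy_prod :- format_ok, rollback_ready.]; R13 [link_bin :- cache_stale, compile_b.]. New: link_lib, deploy_prod, link_bin.
Round 3: R2 [compile_a :- deploy_prod, rollback_ready.]. New: compile_a.
Round 4: R11 [run_integ :- compile_a, compile_c.]. New: run_integ.
Round 5: R7 [run_unit :- run_integ.]. New: run_unit.
Round 6: R8 [gen_docs :- run_unit.]. New: gen_docs.
Round 7: R14 [src_changed :- gen_docs, link_bin.]. New: src_changed.
Round 8: R4 [cond_1 :- deploy_prod, src_changed.]. New: cond_1.
Closure: {artifact_signed, cache_hit, cache_stale, compile_a, compile_b, compile_c, cond_1, deploy_prod, deploy_stage, format_ok, gen_docs, link_bin, link_lib, lint_clean, rollback_ready, run_integ, run_unit, src_changed} — 18 facts.

18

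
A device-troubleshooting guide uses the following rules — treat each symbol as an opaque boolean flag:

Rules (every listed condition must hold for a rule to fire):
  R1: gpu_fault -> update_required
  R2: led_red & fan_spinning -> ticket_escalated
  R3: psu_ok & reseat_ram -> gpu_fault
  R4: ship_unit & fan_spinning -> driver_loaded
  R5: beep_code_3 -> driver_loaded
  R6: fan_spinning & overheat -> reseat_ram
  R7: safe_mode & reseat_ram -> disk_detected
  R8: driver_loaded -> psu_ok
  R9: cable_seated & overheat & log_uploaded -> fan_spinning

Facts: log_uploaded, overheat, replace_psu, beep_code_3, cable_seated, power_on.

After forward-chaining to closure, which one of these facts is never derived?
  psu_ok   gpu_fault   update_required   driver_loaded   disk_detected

disk_detected

Round 1: R5 [beep_code_3 -> driver_loaded]; R9 [cable_seated & overheat & log_uploaded -> fan_spinning]. New: driver_loaded, fan_spinning.
Round 2: R6 [fan_spinning & overheat -> reseat_ram]; R8 [driver_loaded -> psu_ok]. New: reseat_ram, psu_ok.
Round 3: R3 [psu_ok & reseat_ram -> gpu_fault]. New: gpu_fault.
Round 4: R1 [gpu_fault -> update_required]. New: update_required.
Derived: update_required (round 4), psu_ok (round 2), driver_loaded (round 1), gpu_fault (round 3). disk_detected never appears in any round.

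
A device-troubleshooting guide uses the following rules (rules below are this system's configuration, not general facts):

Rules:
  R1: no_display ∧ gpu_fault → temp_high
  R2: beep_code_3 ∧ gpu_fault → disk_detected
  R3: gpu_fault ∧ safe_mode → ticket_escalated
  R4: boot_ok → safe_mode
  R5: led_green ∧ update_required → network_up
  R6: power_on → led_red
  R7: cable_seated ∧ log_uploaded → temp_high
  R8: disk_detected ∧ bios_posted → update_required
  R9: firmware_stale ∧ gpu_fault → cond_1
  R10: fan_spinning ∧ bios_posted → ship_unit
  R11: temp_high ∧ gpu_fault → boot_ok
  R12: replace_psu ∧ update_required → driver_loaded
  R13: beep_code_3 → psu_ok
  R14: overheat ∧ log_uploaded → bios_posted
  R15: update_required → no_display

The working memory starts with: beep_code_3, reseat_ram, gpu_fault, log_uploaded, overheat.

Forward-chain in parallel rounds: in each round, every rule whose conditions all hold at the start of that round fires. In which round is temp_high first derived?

4

Round 1 — R2, R13, R14, derive disk_detected, psu_ok, bios_posted.
Round 2 — R8, derive update_required.
Round 3 — R15, derive no_display.
Round 4 — R1, derive temp_high.
temp_high first appears in round 4.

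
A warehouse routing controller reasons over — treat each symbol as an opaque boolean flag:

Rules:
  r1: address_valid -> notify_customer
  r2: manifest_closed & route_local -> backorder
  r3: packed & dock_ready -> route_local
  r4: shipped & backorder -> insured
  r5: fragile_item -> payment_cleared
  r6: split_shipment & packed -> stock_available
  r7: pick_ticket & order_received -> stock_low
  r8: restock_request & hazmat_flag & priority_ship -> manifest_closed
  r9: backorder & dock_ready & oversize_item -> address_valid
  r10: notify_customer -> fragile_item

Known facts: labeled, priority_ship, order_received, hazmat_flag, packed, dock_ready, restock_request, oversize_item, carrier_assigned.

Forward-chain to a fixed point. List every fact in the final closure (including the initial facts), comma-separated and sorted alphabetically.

Round 1: r3 [packed & dock_ready -> route_local]; r8 [restock_request & hazmat_flag & priority_ship -> manifest_closed]. New: route_local, manifest_closed.
Round 2: r2 [manifest_closed & route_local -> backorder]. New: backorder.
Round 3: r9 [backorder & dock_ready & oversize_item -> address_valid]. New: address_valid.
Round 4: r1 [address_valid -> notify_customer]. New: notify_customer.
Round 5: r10 [notify_customer -> fragile_item]. New: fragile_item.
Round 6: r5 [fragile_item -> payment_cleared]. New: payment_cleared.

address_valid, backorder, carrier_assigned, dock_ready, fragile_item, hazmat_flag, labeled, manifest_closed, notify_customer, order_received, oversize_item, packed, payment_cleared, priority_ship, restock_request, route_local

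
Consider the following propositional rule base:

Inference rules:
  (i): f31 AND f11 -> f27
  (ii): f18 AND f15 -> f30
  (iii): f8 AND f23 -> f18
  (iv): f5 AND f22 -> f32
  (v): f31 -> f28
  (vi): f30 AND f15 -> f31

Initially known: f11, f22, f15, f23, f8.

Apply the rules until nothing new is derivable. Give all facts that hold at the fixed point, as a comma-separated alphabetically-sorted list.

f11, f15, f18, f22, f23, f27, f28, f30, f31, f8

[1] (iii) [f8 AND f23 -> f18]. ⇒ new: f18.
[2] (ii) [f18 AND f15 -> f30]. ⇒ new: f30.
[3] (vi) [f30 AND f15 -> f31]. ⇒ new: f31.
[4] (i) [f31 AND f11 -> f27]; (v) [f31 -> f28]. ⇒ new: f27, f28.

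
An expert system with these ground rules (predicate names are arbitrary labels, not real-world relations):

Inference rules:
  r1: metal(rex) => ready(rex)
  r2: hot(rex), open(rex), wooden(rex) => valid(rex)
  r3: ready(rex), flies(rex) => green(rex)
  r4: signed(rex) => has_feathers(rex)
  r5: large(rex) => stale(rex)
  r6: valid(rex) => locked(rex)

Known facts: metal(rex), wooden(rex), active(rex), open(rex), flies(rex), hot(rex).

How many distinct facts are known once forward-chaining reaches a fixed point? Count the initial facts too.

10

Round 1 fires r1, r2, giving ready(rex), valid(rex).
Round 2 fires r3, r6, giving green(rex), locked(rex).
Closure: {active(rex), flies(rex), green(rex), hot(rex), locked(rex), metal(rex), open(rex), ready(rex), valid(rex), wooden(rex)} — 10 facts.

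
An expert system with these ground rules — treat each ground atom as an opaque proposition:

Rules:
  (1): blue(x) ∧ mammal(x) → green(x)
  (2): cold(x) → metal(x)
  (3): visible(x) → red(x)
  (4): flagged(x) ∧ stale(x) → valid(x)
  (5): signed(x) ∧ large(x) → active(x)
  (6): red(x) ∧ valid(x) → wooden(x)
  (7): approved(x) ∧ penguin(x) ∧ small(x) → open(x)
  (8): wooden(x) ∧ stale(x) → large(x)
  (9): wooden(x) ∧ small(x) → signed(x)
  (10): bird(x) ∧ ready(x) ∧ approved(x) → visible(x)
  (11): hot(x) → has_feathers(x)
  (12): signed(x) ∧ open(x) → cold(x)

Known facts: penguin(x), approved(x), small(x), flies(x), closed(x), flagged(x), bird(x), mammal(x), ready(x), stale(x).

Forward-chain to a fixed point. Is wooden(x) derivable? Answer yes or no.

Round 1 fires (4), (7), (10), giving valid(x), open(x), visible(x).
Round 2 fires (3), giving red(x).
Round 3 fires (6), giving wooden(x).
Round 4 fires (8), (9), giving large(x), signed(x).
Round 5 fires (5), (12), giving active(x), cold(x).
Round 6 fires (2), giving metal(x).
wooden(x) appears in round 3, so it is derivable.

yes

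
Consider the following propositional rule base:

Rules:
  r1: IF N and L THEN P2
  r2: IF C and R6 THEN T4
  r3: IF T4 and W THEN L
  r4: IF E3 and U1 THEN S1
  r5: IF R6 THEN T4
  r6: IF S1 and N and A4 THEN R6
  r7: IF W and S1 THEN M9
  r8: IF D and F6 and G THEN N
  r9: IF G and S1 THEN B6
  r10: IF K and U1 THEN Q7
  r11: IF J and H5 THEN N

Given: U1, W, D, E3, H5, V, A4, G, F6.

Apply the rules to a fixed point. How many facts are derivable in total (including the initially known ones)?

[1] r4 [IF E3 and U1 THEN S1]; r8 [IF D and F6 and G THEN N]. ⇒ new: S1, N.
[2] r6 [IF S1 and N and A4 THEN R6]; r7 [IF W and S1 THEN M9]; r9 [IF G and S1 THEN B6]. ⇒ new: R6, M9, B6.
[3] r5 [IF R6 THEN T4]. ⇒ new: T4.
[4] r3 [IF T4 and W THEN L]. ⇒ new: L.
[5] r1 [IF N and L THEN P2]. ⇒ new: P2.
Closure: {A4, B6, D, E3, F6, G, H5, L, M9, N, P2, R6, S1, T4, U1, V, W} — 17 facts.

17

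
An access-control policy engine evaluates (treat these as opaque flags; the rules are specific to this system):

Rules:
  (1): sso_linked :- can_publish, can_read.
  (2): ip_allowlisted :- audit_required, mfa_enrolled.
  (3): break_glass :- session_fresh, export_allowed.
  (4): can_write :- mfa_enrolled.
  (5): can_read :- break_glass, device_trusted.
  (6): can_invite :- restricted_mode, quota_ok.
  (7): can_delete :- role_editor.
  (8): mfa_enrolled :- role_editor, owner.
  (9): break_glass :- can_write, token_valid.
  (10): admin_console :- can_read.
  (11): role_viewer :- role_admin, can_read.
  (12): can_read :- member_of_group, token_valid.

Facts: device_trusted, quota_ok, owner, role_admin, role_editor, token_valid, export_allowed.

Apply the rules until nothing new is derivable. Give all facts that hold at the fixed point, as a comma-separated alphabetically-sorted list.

Round 1: (7) [can_delete :- role_editor.]; (8) [mfa_enrolled :- role_editor, owner.]. New: can_delete, mfa_enrolled.
Round 2: (4) [can_write :- mfa_enrolled.]. New: can_write.
Round 3: (9) [break_glass :- can_write, token_valid.]. New: break_glass.
Round 4: (5) [can_read :- break_glass, device_trusted.]. New: can_read.
Round 5: (10) [admin_console :- can_read.]; (11) [role_viewer :- role_admin, can_read.]. New: admin_console, role_viewer.

admin_console, break_glass, can_delete, can_read, can_write, device_trusted, export_allowed, mfa_enrolled, owner, quota_ok, role_admin, role_editor, role_viewer, token_valid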